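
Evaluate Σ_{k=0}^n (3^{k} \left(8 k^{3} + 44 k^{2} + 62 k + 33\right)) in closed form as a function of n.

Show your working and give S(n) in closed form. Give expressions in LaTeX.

S(n) = 12 \cdot 3^{n} n^{3} + 48 \cdot 3^{n} n^{2} + 63 \cdot 3^{n} n + 36 \cdot 3^{n} - 3

The ratio is 3*(8*k**3 + 68*k**2 + 174*k + 147)/(8*k**3 + 44*k**2 + 62*k + 33).
Take A(k)=3, B(k)=1, C(k)=k**3 + 11*k**2/2 + 31*k/4 + 33/8.
Need (3)·f(k+1) − (1)·f(k) = k**3 + 11*k**2/2 + 31*k/4 + 33/8.
From deg A=0, deg B=0, deg C=3: d=3.
A polynomial solution: f(k) = (4*k**3 + 4*k**2 + k + 3)/8.
Then R = B(k−1)f/C = (4*k**3 + 4*k**2 + k + 3)/(8*k**3 + 44*k**2 + 62*k + 33), so s_k = R(k)·t_k = 3**k*(4*k**3 + 4*k**2 + k + 3).
Check: Δs_k = 3**k*(8*k**3 + 44*k**2 + 62*k + 33). ✓
Σ_(k=0)^n t_k = s_(n+1) − s_(0) = (3**(n + 1)*(4*n**3 + 16*n**2 + 21*n + 12)) − (3), i.e. 12*3**n*n**3 + 48*3**n*n**2 + 63*3**n*n + 36*3**n - 3.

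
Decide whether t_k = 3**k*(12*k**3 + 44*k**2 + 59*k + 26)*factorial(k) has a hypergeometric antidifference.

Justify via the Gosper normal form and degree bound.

Yes. s_k = 3**k*(2*k + 1)**2*factorial(k).

The ratio is 3*(12*k**4 + 92*k**3 + 263*k**2 + 324*k + 141)/(12*k**3 + 44*k**2 + 59*k + 26).
Take A(k)=3*k + 3, B(k)=1, C(k)=k**3 + 11*k**2/3 + 59*k/12 + 13/6.
Set up (3*k + 3)·f(k+1) − (1)·f(k) − (k**3 + 11*k**2/3 + 59*k/12 + 13/6) = 0.
deg f ≤ 2 (via 1,0,3).
A polynomial solution: f(k) = (2*k + 1)**2/12.
Get s_k = R·t_k = 3**k*(2*k + 1)**2*factorial(k) with R(k) = B(k−1)f(k)/C(k) = (2*k + 1)**2/(12*k**3 + 44*k**2 + 59*k + 26).
s_(k+1) − s_k = 3**k*(12*k**3 + 44*k**2 + 59*k + 26)*factorial(k) = t_k.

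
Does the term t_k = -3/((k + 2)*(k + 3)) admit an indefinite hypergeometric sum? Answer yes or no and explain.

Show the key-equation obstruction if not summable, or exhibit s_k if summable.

Yes. s_k = -3*k/(2*k + 4).

r(k) = (k + 2)/(k + 4) after simplifying.
Gosper form: A/B · C(k+1)/C(k) with A=k + 2, B=k + 4, C=1.
Key eq: (k + 2)·f(k+1) = (k + 3)·f(k) + (1).
From deg A=1, deg B=1, deg C=0: d=1.
A polynomial solution: f(k) = k/2.
Then R = B(k−1)f/C = k*(k + 3)/2, so s_k = R(k)·t_k = -3*k/(2*k + 4).
Δs = -3/(k**2 + 5*k + 6), as required.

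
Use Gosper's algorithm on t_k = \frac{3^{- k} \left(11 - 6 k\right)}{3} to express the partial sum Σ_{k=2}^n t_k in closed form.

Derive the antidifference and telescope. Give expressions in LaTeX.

S(n) = 3^{- n - 2} \left(- 2 \cdot 3^{n} + 9 n - 3\right)

t_(k+1)/t_k = (6*k - 5)/(3*(6*k - 11)).
So A=1/3 and B=1, with C=k - 11/6.
Set up (1/3)·f(k+1) − (1)·f(k) − (k - 11/6) = 0.
Degrees (0,0,1) ⇒ d ≤ 1.
Solving with deg f ≤ 1: f(k) = -(3*k - 4)/2.
So s_k = (B(k−1)f/C)·t_k = (-3*(3*k - 4)/(6*k - 11))·t_k = (3*k - 4)/3**k.
Δs = (11 - 6*k)/(3*3**k), as required.
s_(n+1) = 3**(-n - 1)*(3*n - 1) and s_(2) = 2/9, so S(n) = 3**(-n - 2)*(-2*3**n + 9*n - 3).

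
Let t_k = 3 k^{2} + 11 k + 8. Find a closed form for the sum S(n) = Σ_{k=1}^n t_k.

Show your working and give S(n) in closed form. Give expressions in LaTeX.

S(n) = n \left(n^{2} + 7 n + 14\right)

r(k) = (3*k**2 + 17*k + 22)/(3*k**2 + 11*k + 8) after simplifying.
Take A(k)=1, B(k)=1, C(k)=k**2 + 11*k/3 + 8/3.
Solve (1)·f(k+1) − (1)·f(k) = k**2 + 11*k/3 + 8/3.
From deg A=0, deg B=0, deg C=2: d=3.
Match coefficients ⇒ f(k) = k*(k + 1)*(k + 3)/3.
Get s_k = R·t_k = k*(k**2 + 4*k + 3) with R(k) = B(k−1)f(k)/C(k) = k*(k + 3)/(3*k + 8).
Δs = 3*k**2 + 11*k + 8, as required.
s_(n+1) = n**3 + 7*n**2 + 14*n + 8 and s_(1) = 8, so S(n) = n*(n**2 + 7*n + 14).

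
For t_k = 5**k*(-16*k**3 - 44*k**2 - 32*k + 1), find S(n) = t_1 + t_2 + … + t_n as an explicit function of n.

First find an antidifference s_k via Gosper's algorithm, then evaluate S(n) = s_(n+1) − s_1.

Step 1: r(k) = 5*(16*k**3 + 92*k**2 + 168*k + 91)/(16*k**3 + 44*k**2 + 32*k - 1).
Normal form (A,B,C) = (5, 1, k**3 + 11*k**2/4 + 2*k - 1/16).
f must satisfy (5)·f(k+1) − (1)·f(k) = k**3 + 11*k**2/4 + 2*k - 1/16.
deg f ≤ 3 (via 0,0,3).
Coefficient equations give f(k) = (4*k**3 - 4*k**2 + 3*k - 4)/16.
R(k) = B(k−1)·f(k)/C(k) = (4*k**3 - 4*k**2 + 3*k - 4)/(16*k**3 + 44*k**2 + 32*k - 1); s_k = R·t_k = 5**k*(-4*k**3 + 4*k**2 - 3*k + 4).
Check: Δs_k = 5**k*(-16*k**3 - 44*k**2 - 32*k + 1). ✓
Evaluate: s_(n+1) = 5**(n + 1)*(-4*n**3 - 8*n**2 - 7*n + 1); subtract s_(1) = 5 ⇒ S(n) = -20*5**n*n**3 - 40*5**n*n**2 - 35*5**n*n + 5*5**n - 5.

S(n) = -20*5**n*n**3 - 40*5**n*n**2 - 35*5**n*n + 5*5**n - 5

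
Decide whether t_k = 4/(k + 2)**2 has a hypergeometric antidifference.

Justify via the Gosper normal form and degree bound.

No — t_k has no hypergeometric antidifference.

t_(k+1)/t_k = (k + 2)**2/(k + 3)**2.
Factor: A=k**2 + 4*k + 4; B=k**2 + 6*k + 9; C=1.
Set up (k**2 + 4*k + 4)·f(k+1) − (k**2 + 4*k + 4)·f(k) − (1) = 0.
Degrees (2,2,0) ⇒ d ≤ 0.
Generic f = c0 gives residual -1; -1 = 0 cannot hold, so t_k is not Gosper-summable.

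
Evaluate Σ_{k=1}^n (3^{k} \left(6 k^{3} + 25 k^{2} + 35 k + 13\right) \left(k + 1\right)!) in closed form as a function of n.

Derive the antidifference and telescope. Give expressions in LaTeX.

S(n) = 6 \cdot 3^{n} n^{4} n! + 33 \cdot 3^{n} n^{3} n! + 63 \cdot 3^{n} n^{2} n! + 48 \cdot 3^{n} n n! + 12 \cdot 3^{n} n! - 12

The ratio is 3*(6*k**4 + 55*k**3 + 189*k**2 + 285*k + 158)/(6*k**3 + 25*k**2 + 35*k + 13).
So A=3*k + 6 and B=1, with C=k**3 + 25*k**2/6 + 35*k/6 + 13/6.
Set up (3*k + 6)·f(k+1) − (1)·f(k) − (k**3 + 25*k**2/6 + 35*k/6 + 13/6) = 0.
From deg A=1, deg B=0, deg C=3: d=2.
Coefficient equations give f(k) = (k + 1)*(2*k - 1)/6.
Certificate R = B(k−1)f/C = (k + 1)*(2*k - 1)/(6*k**3 + 25*k**2 + 35*k + 13) gives s_k = 3**k*(k + 1)*(2*k - 1)*factorial(k + 1).
Check: Δs_k = 3**k*(6*k**3 + 25*k**2 + 35*k + 13)*factorial(k + 1). ✓
s_(n+1) = 3**(n + 1)*(n + 2)*(2*n + 1)*factorial(n + 2) and s_(1) = 12, so S(n) = 6*3**n*n**4*factorial(n) + 33*3**n*n**3*factorial(n) + 63*3**n*n**2*factorial(n) + 48*3**n*n*factorial(n) + 12*3**n*factorial(n) - 12.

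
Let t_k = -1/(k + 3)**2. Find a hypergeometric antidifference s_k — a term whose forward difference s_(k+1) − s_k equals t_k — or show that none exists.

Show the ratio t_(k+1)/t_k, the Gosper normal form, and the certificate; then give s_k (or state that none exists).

none (Gosper's algorithm certifies no s_k)

Ratio r(k) = (k + 3)**2/(k + 4)**2.
A = k**2 + 6*k + 9, B = k**2 + 8*k + 16, C = 1.
Need (k**2 + 6*k + 9)·f(k+1) − (k**2 + 6*k + 9)·f(k) = 1.
Degrees (2,2,0) ⇒ d ≤ 0.
f = c0 ⇒ A·f(k+1) − B(k−1)·f(k) − C = -1. The system {-1 = 0} is inconsistent; no antidifference.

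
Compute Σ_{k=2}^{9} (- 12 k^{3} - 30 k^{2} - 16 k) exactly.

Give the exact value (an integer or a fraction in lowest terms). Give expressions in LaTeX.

Σ = -33512

r(k) = (6*k**3 + 33*k**2 + 56*k + 29)/(k*(6*k**2 + 15*k + 8)) after simplifying.
A = 1, B = 1, C = k**3 + 5*k**2/2 + 4*k/3.
Solve (1)·f(k+1) − (1)·f(k) = k**3 + 5*k**2/2 + 4*k/3.
deg f ≤ 4 (via 0,0,3).
Solve for f: f(k) = k*(k - 1)*(3*k**2 + 7*k + 3)/12 (degree 4 ≤ 4).
Then R = B(k−1)f/C = (k - 1)*(3*k**2 + 7*k + 3)/(2*(6*k**2 + 15*k + 8)), so s_k = R(k)·t_k = k*(-3*k**3 - 4*k**2 + 4*k + 3).
Verify: 2*k*(-6*k**2 - 15*k - 8) matches t_k.
Evaluate s at k=10 and k=2: -33570 and -58; difference -33512.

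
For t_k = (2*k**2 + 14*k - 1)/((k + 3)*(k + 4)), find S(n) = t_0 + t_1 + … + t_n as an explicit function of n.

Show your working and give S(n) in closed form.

S(n) = (6*n**2 + 5*n - 1)/(3*(n + 4))

The ratio is (k + 3)*(14*k + 2*(k + 1)**2 + 13)/((k + 5)*(2*k**2 + 14*k - 1)).
So A=k + 3 and B=k + 5, with C=k**2 + 7*k - 1/2.
Need (k + 3)·f(k+1) − (k + 4)·f(k) = k**2 + 7*k - 1/2.
Degrees (1,1,2) ⇒ d ≤ 2.
Solve for f: f(k) = k*(6*k - 7)/6 (degree 2 ≤ 2).
So s_k = (B(k−1)f/C)·t_k = (k*(k + 4)*(6*k - 7)/(3*(2*k**2 + 14*k - 1)))·t_k = k*(6*k - 7)/(3*(k + 3)).
s_(k+1) − s_k = (2*k**2 + 14*k - 1)/(k**2 + 7*k + 12) = t_k.
s_(n+1) = (6*n**2 + 5*n - 1)/(3*(n + 4)) and s_(0) = 0, so S(n) = (6*n**2 + 5*n - 1)/(3*(n + 4)).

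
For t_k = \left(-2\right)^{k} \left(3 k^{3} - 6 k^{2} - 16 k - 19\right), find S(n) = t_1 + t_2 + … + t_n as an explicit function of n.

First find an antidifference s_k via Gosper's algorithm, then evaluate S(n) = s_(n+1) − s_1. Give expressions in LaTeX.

S(n) = 2 \left(-2\right)^{n} n^{3} - 2 \left(-2\right)^{n} n^{2} - 14 \left(-2\right)^{n} n - 16 \left(-2\right)^{n} + 16

Compute t_(k+1)/t_k: get 2*(-3*k**3 - 3*k**2 + 19*k + 38)/(3*k**3 - 6*k**2 - 16*k - 19).
A = -2, B = 1, C = k**3 - 2*k**2 - 16*k/3 - 19/3.
Key eq: (-2)·f(k+1) = (1)·f(k) + (k**3 - 2*k**2 - 16*k/3 - 19/3).
deg f ≤ 3 (via 0,0,3).
Coefficient equations give f(k) = -(k**3 - 4*k**2 - 2*k - 3)/3.
R(k) = B(k−1)·f(k)/C(k) = -(k**3 - 4*k**2 - 2*k - 3)/(3*k**3 - 6*k**2 - 16*k - 19); s_k = R·t_k = (-2)**k*(-k**3 + 4*k**2 + 2*k + 3).
Verify: (-2)**k*(3*k**3 - 6*k**2 - 16*k - 19) matches t_k.
s_(n+1) = (-2)**(n + 1)*(-n**3 + n**2 + 7*n + 8) and s_(1) = -16, so S(n) = 2*(-2)**n*n**3 - 2*(-2)**n*n**2 - 14*(-2)**n*n - 16*(-2)**n + 16.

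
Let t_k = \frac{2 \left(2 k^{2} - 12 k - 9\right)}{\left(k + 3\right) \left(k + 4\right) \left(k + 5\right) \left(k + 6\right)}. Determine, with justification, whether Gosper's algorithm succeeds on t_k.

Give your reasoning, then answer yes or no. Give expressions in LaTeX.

Yes. s_k = \frac{2 k \left(- 2 k - 1\right)}{\left(k + 3\right) \left(k + 4\right) \left(k + 5\right)}.

t_(k+1)/t_k = (k + 3)*(12*k - 2*(k + 1)**2 + 21)/((k + 7)*(-2*k**2 + 12*k + 9)).
Take A(k)=k + 3, B(k)=k + 7, C(k)=k**2 - 6*k - 9/2.
Set up (k + 3)·f(k+1) − (k + 6)·f(k) − (k**2 - 6*k - 9/2) = 0.
d = 3 from the (1,1,2) case.
Solving with deg f ≤ 3: f(k) = -k*(2*k + 1)/2.
R(k) = B(k−1)·f(k)/C(k) = -k*(k + 6)*(2*k + 1)/(2*k**2 - 12*k - 9); s_k = R·t_k = 2*k*(-2*k - 1)/((k + 3)*(k + 4)*(k + 5)).
Check: Δs_k = 2*(2*k**2 - 12*k - 9)/(k**4 + 18*k**3 + 119*k**2 + 342*k + 360). ✓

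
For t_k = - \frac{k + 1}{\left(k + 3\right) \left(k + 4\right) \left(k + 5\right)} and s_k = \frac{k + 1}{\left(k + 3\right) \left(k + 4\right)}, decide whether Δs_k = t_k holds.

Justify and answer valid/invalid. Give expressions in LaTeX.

s_(k+1) = (k + 2)/((k + 4)*(k + 5))
s_(k+1) − s_k = (1 - k)/(k**3 + 12*k**2 + 47*k + 60)
(s_(k+1) − s_k) − t_k = 2/(k**3 + 12*k**2 + 47*k + 60)

Invalid: residual \frac{2}{k^{3} + 12 k^{2} + 47 k + 60} ≠ 0.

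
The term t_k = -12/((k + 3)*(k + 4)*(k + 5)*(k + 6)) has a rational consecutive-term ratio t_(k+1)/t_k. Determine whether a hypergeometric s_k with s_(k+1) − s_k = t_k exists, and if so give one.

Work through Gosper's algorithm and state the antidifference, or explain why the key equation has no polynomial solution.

t_(k+1)/t_k = (k + 3)/(k + 7).
So A=k + 3 and B=k + 7, with C=1.
Solve (k + 3)·f(k+1) − (k + 6)·f(k) = 1.
deg f ≤ 3 (via 1,1,0).
A polynomial solution: f(k) = k*(k**2 + 12*k + 47)/180.
R(k) = B(k−1)·f(k)/C(k) = k*(k + 6)*(k**2 + 12*k + 47)/180; s_k = R·t_k = k*(-k**2 - 12*k - 47)/(15*(k + 3)*(k + 4)*(k + 5)).
Verify: -12/(k**4 + 18*k**3 + 119*k**2 + 342*k + 360) matches t_k.

s_k = k*(-k**2 - 12*k - 47)/(15*(k + 3)*(k + 4)*(k + 5))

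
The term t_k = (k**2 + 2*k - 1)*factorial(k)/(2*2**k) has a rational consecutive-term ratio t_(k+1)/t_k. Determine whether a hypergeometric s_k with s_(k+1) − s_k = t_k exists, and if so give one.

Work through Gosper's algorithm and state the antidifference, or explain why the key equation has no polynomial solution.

Ratio r(k) = (k + 1)*(2*k + (k + 1)**2 + 1)/(2*(k**2 + 2*k - 1)).
A = k/2 + 1/2, B = 1, C = k**2 + 2*k - 1.
Set up (k/2 + 1/2)·f(k+1) − (1)·f(k) − (k**2 + 2*k - 1) = 0.
d = 1 from the (1,0,2) case.
Solving with deg f ≤ 1: f(k) = 2*(k + 2).
R(k) = B(k−1)·f(k)/C(k) = 2*(k + 2)/(k**2 + 2*k - 1); s_k = R·t_k = (k + 2)*factorial(k)/2**k.
Δs = (k**2 + 2*k - 1)*factorial(k)/(2*2**k), as required.

s_k = (k + 2)*factorial(k)/2**k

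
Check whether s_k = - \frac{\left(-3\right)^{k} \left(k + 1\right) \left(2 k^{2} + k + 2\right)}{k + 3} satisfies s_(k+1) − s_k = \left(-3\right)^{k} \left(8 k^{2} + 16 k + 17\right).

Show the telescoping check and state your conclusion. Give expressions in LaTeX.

s_(k+1) = 3*(-3)**k*(k + 2)*(k + 2*(k + 1)**2 + 3)/(k + 4)
s_(k+1) − s_k = (-3)**k*(8*k**4 + 56*k**3 + 141*k**2 + 179*k + 98)/(k**2 + 7*k + 12)
(s_(k+1) − s_k) − t_k = (-3)**k*(-16*k**3 - 84*k**2 - 132*k - 106)/(k**2 + 7*k + 12)

Invalid: residual \frac{\left(-3\right)^{k} \left(- 16 k^{3} - 84 k^{2} - 132 k - 106\right)}{k^{2} + 7 k + 12} ≠ 0.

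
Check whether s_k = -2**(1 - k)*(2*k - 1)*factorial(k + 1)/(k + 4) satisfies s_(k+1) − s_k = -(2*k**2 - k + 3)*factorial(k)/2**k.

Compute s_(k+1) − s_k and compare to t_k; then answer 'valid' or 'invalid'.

s_(k+1) = -(2*k + 1)*factorial(k + 2)/(2**k*(k + 5))
s_(k+1) − s_k = -(2*k + 9)*(k**2 + 2)*factorial(k + 1)/(2**k*(k + 4)*(k + 5))
(s_(k+1) − s_k) − t_k = 3*(2*k**3 + 7*k**2 - 5*k + 14)*factorial(k)/(2**k*(k + 4)*(k + 5))

Invalid: residual 3*(2*k**3 + 7*k**2 - 5*k + 14)*factorial(k)/(2**k*(k + 4)*(k + 5)) ≠ 0.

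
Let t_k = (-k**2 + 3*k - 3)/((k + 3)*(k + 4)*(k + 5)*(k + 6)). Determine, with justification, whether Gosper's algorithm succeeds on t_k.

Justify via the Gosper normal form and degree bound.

Ratio r(k) = -(k + 3)*(3*k - (k + 1)**2)/((k + 7)*(k**2 - 3*k + 3)).
Normal form (A,B,C) = (k + 3, k + 7, k**2 - 3*k + 3).
Key eq: (k + 3)·f(k+1) = (k + 6)·f(k) + (k**2 - 3*k + 3).
Bound: deg f ≤ 3.
Solving with deg f ≤ 3: f(k) = k*(k**2 - 3*k + 17)/15.
Certificate R = B(k−1)f/C = k*(k + 6)*(k**2 - 3*k + 17)/(15*(k**2 - 3*k + 3)) gives s_k = k*(-k**2 + 3*k - 17)/(15*(k + 3)*(k + 4)*(k + 5)).
Verify: (-k**2 + 3*k - 3)/(k**4 + 18*k**3 + 119*k**2 + 342*k + 360) matches t_k.

Yes. s_k = k*(-k**2 + 3*k - 17)/(15*(k + 3)*(k + 4)*(k + 5)).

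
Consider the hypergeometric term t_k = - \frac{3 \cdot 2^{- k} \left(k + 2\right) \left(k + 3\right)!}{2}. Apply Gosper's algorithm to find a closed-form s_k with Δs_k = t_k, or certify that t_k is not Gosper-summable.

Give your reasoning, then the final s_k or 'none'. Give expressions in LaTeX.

s_k = - 3 \cdot 2^{- k} \left(k + 3\right)!

t_(k+1)/t_k = (k + 3)*(k + 4)/(2*(k + 2)).
Gosper form: A/B · C(k+1)/C(k) with A=k/2 + 2, B=1, C=k + 2.
Solve (k/2 + 2)·f(k+1) − (1)·f(k) = k + 2.
From deg A=1, deg B=0, deg C=1: d=0.
Solving with deg f ≤ 0: f(k) = 2.
So s_k = (B(k−1)f/C)·t_k = (2/(k + 2))·t_k = -3*factorial(k + 3)/2**k.
Verify: -3*(k + 2)*factorial(k + 3)/(2*2**k) matches t_k.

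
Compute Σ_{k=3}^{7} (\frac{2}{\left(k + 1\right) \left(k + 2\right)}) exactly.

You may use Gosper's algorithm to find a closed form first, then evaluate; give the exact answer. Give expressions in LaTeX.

Σ = 5/18

Compute t_(k+1)/t_k: get (k + 1)/(k + 3).
Normal form (A,B,C) = (k + 1, k + 3, 1).
Solve (k + 1)·f(k+1) − (k + 2)·f(k) = 1.
Bound: deg f ≤ 1.
Solve for f: f(k) = k (degree 1 ≤ 1).
Then R = B(k−1)f/C = k*(k + 2), so s_k = R(k)·t_k = 2*k/(k + 1).
Verify: 2/(k**2 + 3*k + 2) matches t_k.
Σ_(k=3)^(7) t_k = s_(8) − s_(3) = 16/9 − (3/2) = 5/18.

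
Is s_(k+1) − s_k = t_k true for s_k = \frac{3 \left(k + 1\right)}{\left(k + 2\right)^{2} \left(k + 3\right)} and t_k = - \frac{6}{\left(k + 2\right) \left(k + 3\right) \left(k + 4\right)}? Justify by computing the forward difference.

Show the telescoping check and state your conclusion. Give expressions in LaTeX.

Invalid: residual \frac{3 \left(3 k + 8\right)}{k^{5} + 14 k^{4} + 77 k^{3} + 208 k^{2} + 276 k + 144} ≠ 0.

s_(k+1) = 3*(k + 2)/((k + 3)**2*(k + 4))
s_(k+1) − s_k = 3*(-(k + 1)*(k + 3)*(k + 4) + (k + 2)**3)/((k + 2)**2*(k + 3)**2*(k + 4))
(s_(k+1) − s_k) − t_k = 3*(3*k + 8)/(k**5 + 14*k**4 + 77*k**3 + 208*k**2 + 276*k + 144)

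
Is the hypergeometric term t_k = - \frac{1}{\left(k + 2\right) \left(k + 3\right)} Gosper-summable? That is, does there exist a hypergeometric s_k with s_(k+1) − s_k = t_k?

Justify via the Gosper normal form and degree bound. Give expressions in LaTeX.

Yes. s_k = - \frac{k}{2 k + 4}.

The ratio is (k + 2)/(k + 4).
Take A(k)=k + 2, B(k)=k + 4, C(k)=1.
Key eq: (k + 2)·f(k+1) = (k + 3)·f(k) + (1).
Degrees (1,1,0) ⇒ d ≤ 1.
Coefficient equations give f(k) = k/2.
Get s_k = R·t_k = -k/(2*k + 4) with R(k) = B(k−1)f(k)/C(k) = k*(k + 3)/2.
Check: Δs_k = -1/(k**2 + 5*k + 6). ✓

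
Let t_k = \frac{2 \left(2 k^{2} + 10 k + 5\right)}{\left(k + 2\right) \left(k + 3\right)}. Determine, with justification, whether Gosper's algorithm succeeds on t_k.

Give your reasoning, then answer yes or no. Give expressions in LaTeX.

Yes. s_k = \frac{k \left(4 k + 1\right)}{k + 2}.

Step 1: r(k) = (k + 2)*(10*k + 2*(k + 1)**2 + 15)/((k + 4)*(2*k**2 + 10*k + 5)).
A = k + 2, B = k + 4, C = k**2 + 5*k + 5/2.
Set up (k + 2)·f(k+1) − (k + 3)·f(k) − (k**2 + 5*k + 5/2) = 0.
Bound: deg f ≤ 2.
Match coefficients ⇒ f(k) = k*(4*k + 1)/4.
Certificate R = B(k−1)f/C = k*(k + 3)*(4*k + 1)/(2*(2*k**2 + 10*k + 5)) gives s_k = k*(4*k + 1)/(k + 2).
Verify: 2*(2*k**2 + 10*k + 5)/(k**2 + 5*k + 6) matches t_k.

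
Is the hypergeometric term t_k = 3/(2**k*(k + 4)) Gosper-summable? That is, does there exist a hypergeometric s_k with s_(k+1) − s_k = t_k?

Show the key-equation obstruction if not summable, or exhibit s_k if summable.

No. Not Gosper-summable.

r(k) = (k + 4)/(2*(k + 5)) after simplifying.
Normal form (A,B,C) = (k/2 + 2, k + 5, 1).
Need (k/2 + 2)·f(k+1) − (k + 4)·f(k) = 1.
deg f ≤ -1 (via 1,1,0).
Bound -1 < 0, so the key equation has no polynomial solution.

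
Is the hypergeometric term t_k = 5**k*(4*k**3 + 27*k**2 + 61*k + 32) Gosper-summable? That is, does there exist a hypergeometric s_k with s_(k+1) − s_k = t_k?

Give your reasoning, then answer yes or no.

Yes. s_k = 5**k*(k**3 + 3*k**2 + 4*k - 2).

t_(k+1)/t_k = 5*(4*k**3 + 39*k**2 + 127*k + 124)/(4*k**3 + 27*k**2 + 61*k + 32).
So A=5 and B=1, with C=k**3 + 27*k**2/4 + 61*k/4 + 8.
Need (5)·f(k+1) − (1)·f(k) = k**3 + 27*k**2/4 + 61*k/4 + 8.
Degrees (0,0,3) ⇒ d ≤ 3.
Coefficient equations give f(k) = (k**3 + 3*k**2 + 4*k - 2)/4.
So s_k = (B(k−1)f/C)·t_k = ((k**3 + 3*k**2 + 4*k - 2)/(4*k**3 + 27*k**2 + 61*k + 32))·t_k = 5**k*(k**3 + 3*k**2 + 4*k - 2).
Δs = 5**k*(4*k**3 + 27*k**2 + 61*k + 32), as required.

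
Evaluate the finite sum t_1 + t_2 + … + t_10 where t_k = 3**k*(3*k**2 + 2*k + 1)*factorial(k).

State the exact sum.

Σ = 70711413696000

t_(k+1)/t_k = 3*(3*k**3 + 11*k**2 + 14*k + 6)/(3*k**2 + 2*k + 1).
Take A(k)=3*k + 3, B(k)=1, C(k)=k**2 + 2*k/3 + 1/3.
Set up (3*k + 3)·f(k+1) − (1)·f(k) − (k**2 + 2*k/3 + 1/3) = 0.
deg f ≤ 1 (via 1,0,2).
A polynomial solution: f(k) = (k - 1)/3.
So s_k = (B(k−1)f/C)·t_k = ((k - 1)/(3*k**2 + 2*k + 1))·t_k = 3**k*(k - 1)*factorial(k).
Verify: 3**k*(3*k**2 + 2*k + 1)*factorial(k) matches t_k.
Sum = s_(11) − s_(1); s_(11) = 70711413696000, s_(1) = 0 ⇒ 70711413696000.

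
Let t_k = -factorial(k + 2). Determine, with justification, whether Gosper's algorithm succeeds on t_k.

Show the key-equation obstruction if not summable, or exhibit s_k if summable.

Step 1: r(k) = k + 3.
So A=k + 3 and B=1, with C=1.
Need (k + 3)·f(k+1) − (1)·f(k) = 1.
From deg A=1, deg B=0, deg C=0: d=-1.
d = -1 < 0 ⇒ no nonzero polynomial f; not summable.

No — negative degree bound, so no certificate f.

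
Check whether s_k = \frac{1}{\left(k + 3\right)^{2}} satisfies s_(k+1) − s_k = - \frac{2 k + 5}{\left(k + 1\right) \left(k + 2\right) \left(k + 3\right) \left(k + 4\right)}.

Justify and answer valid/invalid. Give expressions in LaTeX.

Invalid: residual \frac{2 \left(3 k^{2} + 17 k + 23\right)}{k^{6} + 17 k^{5} + 117 k^{4} + 415 k^{3} + 794 k^{2} + 768 k + 288} ≠ 0.

s_(k+1) = (k + 4)**(-2)
s_(k+1) − s_k = (k + 4)**(-2) - 1/(k + 3)**2
(s_(k+1) − s_k) − t_k = 2*(3*k**2 + 17*k + 23)/(k**6 + 17*k**5 + 117*k**4 + 415*k**3 + 794*k**2 + 768*k + 288)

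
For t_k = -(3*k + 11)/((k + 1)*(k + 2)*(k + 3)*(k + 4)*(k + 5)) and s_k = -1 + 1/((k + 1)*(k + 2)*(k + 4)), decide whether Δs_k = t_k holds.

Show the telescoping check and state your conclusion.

s_(k+1) = -1 + 1/((k + 2)*(k + 3)*(k + 5))
s_(k+1) − s_k = ((k + 1)*(k + 4) - (k + 3)*(k + 5))/((k + 1)*(k + 2)*(k + 3)*(k + 4)*(k + 5))
(s_(k+1) − s_k) − t_k = 0

Valid: the claim telescopes to t_k.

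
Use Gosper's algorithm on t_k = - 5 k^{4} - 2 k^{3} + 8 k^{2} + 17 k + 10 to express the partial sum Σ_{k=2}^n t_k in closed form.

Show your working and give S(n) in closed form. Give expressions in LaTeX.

The ratio is (5*k**4 + 22*k**3 + 28*k**2 - 7*k - 28)/(5*k**4 + 2*k**3 - 8*k**2 - 17*k - 10).
A = 1, B = 1, C = k**4 + 2*k**3/5 - 8*k**2/5 - 17*k/5 - 2.
f must satisfy (1)·f(k+1) − (1)·f(k) = k**4 + 2*k**3/5 - 8*k**2/5 - 17*k/5 - 2.
Bound: deg f ≤ 5.
Solve for f: f(k) = k*(k**4 - 2*k**3 - 2*k**2 - 4*k - 3)/5 (degree 5 ≤ 5).
Then R = B(k−1)f/C = k*(k**4 - 2*k**3 - 2*k**2 - 4*k - 3)/(5*k**4 + 2*k**3 - 8*k**2 - 17*k - 10), so s_k = R(k)·t_k = k*(-k**4 + 2*k**3 + 2*k**2 + 4*k + 3).
Δs = -5*k**4 - 2*k**3 + 8*k**2 + 17*k + 10, as required.
Telescope: S(n) = s_(n+1) − s_(2) = -n**5 - 3*n**4 + 12*n**2 + 20*n + 10 − (38) = -n**5 - 3*n**4 + 12*n**2 + 20*n - 28.

S(n) = - n^{5} - 3 n^{4} + 12 n^{2} + 20 n - 28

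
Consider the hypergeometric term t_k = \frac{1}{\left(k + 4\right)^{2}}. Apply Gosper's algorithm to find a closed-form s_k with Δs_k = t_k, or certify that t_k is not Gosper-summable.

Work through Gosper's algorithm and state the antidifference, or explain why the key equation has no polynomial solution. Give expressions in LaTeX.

none (Gosper's algorithm certifies no s_k)

r(k) = (k + 4)**2/(k + 5)**2 after simplifying.
A = k**2 + 8*k + 16, B = k**2 + 10*k + 25, C = 1.
Key eq: (k**2 + 8*k + 16)·f(k+1) = (k**2 + 8*k + 16)·f(k) + (1).
Degrees (2,2,0) ⇒ d ≤ 0.
f = c0 ⇒ A·f(k+1) − B(k−1)·f(k) − C = -1. The system {-1 = 0} is inconsistent; no antidifference.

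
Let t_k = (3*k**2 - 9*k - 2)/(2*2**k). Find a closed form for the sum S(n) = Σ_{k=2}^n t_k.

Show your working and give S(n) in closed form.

The ratio is (3*k**2 - 3*k - 8)/(2*(3*k**2 - 9*k - 2)).
A = 1/2, B = 1, C = k**2 - 3*k - 2/3.
f must satisfy (1/2)·f(k+1) − (1)·f(k) = k**2 - 3*k - 2/3.
Degrees (0,0,2) ⇒ d ≤ 2.
Solving with deg f ≤ 2: f(k) = -2*(3*k**2 - 3*k - 2)/3.
R(k) = B(k−1)·f(k)/C(k) = -2*(3*k**2 - 3*k - 2)/(3*k**2 - 9*k - 2); s_k = R·t_k = (-3*k**2 + 3*k + 2)/2**k.
Check: Δs_k = (3*k**2 - 9*k - 2)/(2*2**k). ✓
Evaluate: s_(n+1) = 2**(-n - 1)*(-3*n**2 - 3*n + 2); subtract s_(2) = -1 ⇒ S(n) = 2**(-n - 1)*(2**(n + 1) - 3*n**2 - 3*n + 2).

S(n) = 2**(-n - 1)*(2**(n + 1) - 3*n**2 - 3*n + 2)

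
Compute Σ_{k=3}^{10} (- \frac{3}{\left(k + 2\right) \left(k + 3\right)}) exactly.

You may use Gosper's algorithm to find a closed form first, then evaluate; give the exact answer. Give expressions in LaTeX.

Σ = -24/65

Step 1: r(k) = (k + 2)/(k + 4).
Factor: A=k + 2; B=k + 4; C=1.
Set up (k + 2)·f(k+1) − (k + 3)·f(k) − (1) = 0.
deg f ≤ 1 (via 1,1,0).
Coefficient equations give f(k) = k/2.
R(k) = B(k−1)·f(k)/C(k) = k*(k + 3)/2; s_k = R·t_k = -3*k/(2*k + 4).
Check: Δs_k = -3/(k**2 + 5*k + 6). ✓
Σ_(k=3)^(10) t_k = s_(11) − s_(3) = -33/26 − (-9/10) = -24/65.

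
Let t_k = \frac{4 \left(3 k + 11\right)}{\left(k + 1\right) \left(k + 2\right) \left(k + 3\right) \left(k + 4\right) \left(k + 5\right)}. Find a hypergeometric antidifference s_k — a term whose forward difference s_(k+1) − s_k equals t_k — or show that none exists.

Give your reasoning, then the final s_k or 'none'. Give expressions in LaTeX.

t_(k+1)/t_k = (k + 1)*(3*k + 14)/((k + 6)*(3*k + 11)).
Factor: A=k + 1; B=k + 6; C=k + 11/3.
Solve (k + 1)·f(k+1) − (k + 5)·f(k) = k + 11/3.
Bound: deg f ≤ 4.
Solve for f: f(k) = k*(k + 3)*(k**2 + 7*k + 14)/24 (degree 4 ≤ 4).
R(k) = B(k−1)·f(k)/C(k) = k*(k + 3)*(k + 5)*(k**2 + 7*k + 14)/(8*(3*k + 11)); s_k = R·t_k = k*(k**2 + 7*k + 14)/(2*(k**3 + 7*k**2 + 14*k + 8)).
Δs = 4*(3*k + 11)/(k**5 + 15*k**4 + 85*k**3 + 225*k**2 + 274*k + 120), as required.

s_k = \frac{k \left(k^{2} + 7 k + 14\right)}{2 \left(k^{3} + 7 k^{2} + 14 k + 8\right)}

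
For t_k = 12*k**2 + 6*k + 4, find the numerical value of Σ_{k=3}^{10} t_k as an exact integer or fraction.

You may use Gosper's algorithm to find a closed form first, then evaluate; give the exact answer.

r(k) = (6*k**2 + 15*k + 11)/(6*k**2 + 3*k + 2) after simplifying.
So A=1 and B=1, with C=k**2 + k/2 + 1/3.
Solve (1)·f(k+1) − (1)·f(k) = k**2 + k/2 + 1/3.
d = 3 from the (0,0,2) case.
Solve for f: f(k) = k*(4*k**2 - 3*k + 3)/12 (degree 3 ≤ 3).
Get s_k = R·t_k = k*(4*k**2 - 3*k + 3) with R(k) = B(k−1)f(k)/C(k) = k*(4*k**2 - 3*k + 3)/(2*(6*k**2 + 3*k + 2)).
s_(k+1) − s_k = 12*k**2 + 6*k + 4 = t_k.
Evaluate s at k=11 and k=3: 4994 and 90; difference 4904.

Σ = 4904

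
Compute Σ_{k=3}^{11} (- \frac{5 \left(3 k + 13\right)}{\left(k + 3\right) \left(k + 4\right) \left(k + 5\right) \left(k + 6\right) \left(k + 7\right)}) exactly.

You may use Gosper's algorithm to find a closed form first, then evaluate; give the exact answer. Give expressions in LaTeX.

Compute t_(k+1)/t_k: get (k + 3)*(3*k + 16)/((k + 8)*(3*k + 13)).
Gosper form: A/B · C(k+1)/C(k) with A=k + 3, B=k + 8, C=k + 13/3.
Set up (k + 3)·f(k+1) − (k + 7)·f(k) − (k + 13/3) = 0.
Bound: deg f ≤ 4.
Solve for f: f(k) = k*(k + 4)*(k**2 + 14*k + 63)/270 (degree 4 ≤ 4).
So s_k = (B(k−1)f/C)·t_k = (k*(k + 4)*(k + 7)*(k**2 + 14*k + 63)/(90*(3*k + 13)))·t_k = k*(-k**2 - 14*k - 63)/(18*(k**3 + 14*k**2 + 63*k + 90)).
Check: Δs_k = 5*(-3*k - 13)/(k**5 + 25*k**4 + 245*k**3 + 1175*k**2 + 2754*k + 2520). ✓
Σ_(k=3)^(11) t_k = s_(12) − s_(3) = -25/459 − (-19/432) = -77/7344.

Σ = -77/7344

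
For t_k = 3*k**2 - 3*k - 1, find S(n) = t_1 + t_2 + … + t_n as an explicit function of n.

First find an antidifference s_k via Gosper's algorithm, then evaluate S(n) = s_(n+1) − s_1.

Step 1: r(k) = (3*k**2 + 3*k - 1)/(3*k**2 - 3*k - 1).
Normal form (A,B,C) = (1, 1, k**2 - k - 1/3).
Solve (1)·f(k+1) − (1)·f(k) = k**2 - k - 1/3.
Degrees (0,0,2) ⇒ d ≤ 3.
Solving with deg f ≤ 3: f(k) = k*(k**2 - 3*k + 1)/3.
Get s_k = R·t_k = k*(k**2 - 3*k + 1) with R(k) = B(k−1)f(k)/C(k) = k*(k**2 - 3*k + 1)/(3*k**2 - 3*k - 1).
Verify: 3*k**2 - 3*k - 1 matches t_k.
Σ_(k=1)^n t_k = s_(n+1) − s_(1) = (n**3 - 2*n - 1) − (-1), i.e. n*(n**2 - 2).

S(n) = n*(n**2 - 2)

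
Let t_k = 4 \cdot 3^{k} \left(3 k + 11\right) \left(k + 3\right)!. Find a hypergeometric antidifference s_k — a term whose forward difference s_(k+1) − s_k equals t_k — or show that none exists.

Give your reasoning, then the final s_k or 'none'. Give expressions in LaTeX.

s_k = 4 \cdot 3^{k} \left(k + 3\right)!

Step 1: r(k) = 3*(k + 4)*(3*k + 14)/(3*k + 11).
Take A(k)=3*k + 12, B(k)=1, C(k)=k + 11/3.
Need (3*k + 12)·f(k+1) − (1)·f(k) = k + 11/3.
d = 0 from the (1,0,1) case.
Match coefficients ⇒ f(k) = 1/3.
Then R = B(k−1)f/C = 1/(3*k + 11), so s_k = R(k)·t_k = 4*3**k*factorial(k + 3).
Check: Δs_k = 4*3**k*(3*k + 11)*factorial(k + 3). ✓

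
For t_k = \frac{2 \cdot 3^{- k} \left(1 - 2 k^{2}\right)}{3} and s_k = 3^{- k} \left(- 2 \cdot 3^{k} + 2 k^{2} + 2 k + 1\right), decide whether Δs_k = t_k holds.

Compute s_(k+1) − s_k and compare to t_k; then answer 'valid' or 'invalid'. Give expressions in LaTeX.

Valid: the claim telescopes to t_k.

s_(k+1) = (-6*3**k + 2*k**2 + 6*k + 5)/(3*3**k)
s_(k+1) − s_k = 2*(1 - 2*k**2)/(3*3**k)
(s_(k+1) − s_k) − t_k = 0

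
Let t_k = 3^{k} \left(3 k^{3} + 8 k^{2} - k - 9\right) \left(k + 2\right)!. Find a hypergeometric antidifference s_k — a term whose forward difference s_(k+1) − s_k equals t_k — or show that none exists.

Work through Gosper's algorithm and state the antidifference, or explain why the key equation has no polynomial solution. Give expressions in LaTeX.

s_k = 3^{k} k \left(k - 2\right) \left(k + 2\right)!

Ratio r(k) = 3*(3*k**4 + 26*k**3 + 75*k**2 + 73*k + 3)/(3*k**3 + 8*k**2 - k - 9).
Factor: A=3*k + 9; B=1; C=k**3 + 8*k**2/3 - k/3 - 3.
Set up (3*k + 9)·f(k+1) − (1)·f(k) − (k**3 + 8*k**2/3 - k/3 - 3) = 0.
d = 2 from the (1,0,3) case.
Solving with deg f ≤ 2: f(k) = k*(k - 2)/3.
So s_k = (B(k−1)f/C)·t_k = (k*(k - 2)/(3*k**3 + 8*k**2 - k - 9))·t_k = 3**k*k*(k - 2)*factorial(k + 2).
Δs = 3**k*(3*k**3 + 8*k**2 - k - 9)*factorial(k + 2), as required.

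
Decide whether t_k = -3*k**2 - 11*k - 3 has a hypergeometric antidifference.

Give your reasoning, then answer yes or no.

Yes. s_k = k*(-k**2 - 4*k + 2).

r(k) = (3*k**2 + 17*k + 17)/(3*k**2 + 11*k + 3) after simplifying.
Take A(k)=1, B(k)=1, C(k)=k**2 + 11*k/3 + 1.
Set up (1)·f(k+1) − (1)·f(k) − (k**2 + 11*k/3 + 1) = 0.
Degrees (0,0,2) ⇒ d ≤ 3.
Coefficient equations give f(k) = k*(k**2 + 4*k - 2)/3.
Get s_k = R·t_k = k*(-k**2 - 4*k + 2) with R(k) = B(k−1)f(k)/C(k) = k*(k**2 + 4*k - 2)/(3*k**2 + 11*k + 3).
Check: Δs_k = -3*k**2 - 11*k - 3. ✓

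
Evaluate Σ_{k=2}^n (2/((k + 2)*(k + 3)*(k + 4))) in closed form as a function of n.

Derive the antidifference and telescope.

S(n) = (n**2 + 7*n - 8)/(20*(n**2 + 7*n + 12))

The ratio is (k + 2)/(k + 5).
Take A(k)=k + 2, B(k)=k + 5, C(k)=1.
Set up (k + 2)·f(k+1) − (k + 4)·f(k) − (1) = 0.
deg f ≤ 2 (via 1,1,0).
A polynomial solution: f(k) = k*(k + 5)/12.
R(k) = B(k−1)·f(k)/C(k) = k*(k + 4)*(k + 5)/12; s_k = R·t_k = k*(k + 5)/(6*(k + 2)*(k + 3)).
Δs = 2/(k**3 + 9*k**2 + 26*k + 24), as required.
Evaluate: s_(n+1) = (n**2 + 7*n + 6)/(6*(n**2 + 7*n + 12)); subtract s_(2) = 7/60 ⇒ S(n) = (n**2 + 7*n - 8)/(20*(n**2 + 7*n + 12)).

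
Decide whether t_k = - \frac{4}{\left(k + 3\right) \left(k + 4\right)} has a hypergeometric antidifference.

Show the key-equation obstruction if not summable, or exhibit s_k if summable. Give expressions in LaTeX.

The ratio is (k + 3)/(k + 5).
A = k + 3, B = k + 5, C = 1.
Solve (k + 3)·f(k+1) − (k + 4)·f(k) = 1.
Bound: deg f ≤ 1.
Coefficient equations give f(k) = k/3.
Certificate R = B(k−1)f/C = k*(k + 4)/3 gives s_k = -4*k/(3*k + 9).
Verify: -4/(k**2 + 7*k + 12) matches t_k.

Yes. s_k = - \frac{4 k}{3 k + 9}.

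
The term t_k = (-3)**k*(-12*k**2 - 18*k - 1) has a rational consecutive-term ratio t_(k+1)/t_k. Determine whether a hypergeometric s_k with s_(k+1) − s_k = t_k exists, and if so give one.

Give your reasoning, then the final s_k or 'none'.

r(k) = 3*(-12*k**2 - 42*k - 31)/(12*k**2 + 18*k + 1) after simplifying.
Gosper form: A/B · C(k+1)/C(k) with A=-3, B=1, C=k**2 + 3*k/2 + 1/12.
Set up (-3)·f(k+1) − (1)·f(k) − (k**2 + 3*k/2 + 1/12) = 0.
deg f ≤ 2 (via 0,0,2).
A polynomial solution: f(k) = -(3*k**2 - 2)/12.
Certificate R = B(k−1)f/C = -(3*k**2 - 2)/(12*k**2 + 18*k + 1) gives s_k = (-3)**k*(3*k**2 - 2).
Check: Δs_k = (-3)**k*(-12*k**2 - 18*k - 1). ✓

s_k = (-3)**k*(3*k**2 - 2)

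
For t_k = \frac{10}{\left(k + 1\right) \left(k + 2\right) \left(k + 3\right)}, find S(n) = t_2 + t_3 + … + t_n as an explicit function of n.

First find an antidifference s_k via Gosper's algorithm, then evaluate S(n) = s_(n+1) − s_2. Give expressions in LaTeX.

Compute t_(k+1)/t_k: get (k + 1)/(k + 4).
Normal form (A,B,C) = (k + 1, k + 4, 1).
Solve (k + 1)·f(k+1) − (k + 3)·f(k) = 1.
Bound: deg f ≤ 2.
Coefficient equations give f(k) = k*(k + 3)/4.
Get s_k = R·t_k = 5*k*(k + 3)/(2*(k + 1)*(k + 2)) with R(k) = B(k−1)f(k)/C(k) = k*(k + 3)**2/4.
Δs = 10/(k**3 + 6*k**2 + 11*k + 6), as required.
Telescope: S(n) = s_(n+1) − s_(2) = 5*(n**2 + 5*n + 4)/(2*(n**2 + 5*n + 6)) − (25/12) = 5*(n**2 + 5*n - 6)/(12*(n**2 + 5*n + 6)).

S(n) = \frac{5 \left(n^{2} + 5 n - 6\right)}{12 \left(n^{2} + 5 n + 6\right)}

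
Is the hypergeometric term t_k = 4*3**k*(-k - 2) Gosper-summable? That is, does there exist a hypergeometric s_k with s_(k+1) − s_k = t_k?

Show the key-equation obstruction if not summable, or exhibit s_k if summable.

Yes. s_k = 3**k*(-2*k - 1).

Step 1: r(k) = 3*(k + 3)/(k + 2).
Factor: A=3; B=1; C=k + 2.
Key eq: (3)·f(k+1) = (1)·f(k) + (k + 2).
deg f ≤ 1 (via 0,0,1).
Match coefficients ⇒ f(k) = (2*k + 1)/4.
Then R = B(k−1)f/C = (2*k + 1)/(4*(k + 2)), so s_k = R(k)·t_k = 3**k*(-2*k - 1).
Verify: 4*3**k*(-k - 2) matches t_k.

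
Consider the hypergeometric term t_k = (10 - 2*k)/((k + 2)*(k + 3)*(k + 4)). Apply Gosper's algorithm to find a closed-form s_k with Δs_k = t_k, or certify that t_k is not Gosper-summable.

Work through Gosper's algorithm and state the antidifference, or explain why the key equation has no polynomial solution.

t_(k+1)/t_k = (k - 4)*(k + 2)/((k - 5)*(k + 5)).
So A=k + 2 and B=k + 5, with C=k - 5.
Need (k + 2)·f(k+1) − (k + 4)·f(k) = k - 5.
deg f ≤ 2 (via 1,1,1).
Coefficient equations give f(k) = -k*(k + 9)/4.
Certificate R = B(k−1)f/C = -k*(k + 4)*(k + 9)/(4*(k - 5)) gives s_k = k*(k + 9)/(2*(k + 2)*(k + 3)).
Check: Δs_k = 2*(5 - k)/(k**3 + 9*k**2 + 26*k + 24). ✓

s_k = k*(k + 9)/(2*(k + 2)*(k + 3))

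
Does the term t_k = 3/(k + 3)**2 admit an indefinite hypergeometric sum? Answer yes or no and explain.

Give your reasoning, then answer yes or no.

No — key equation has no polynomial f.

The ratio is (k + 3)**2/(k + 4)**2.
Gosper form: A/B · C(k+1)/C(k) with A=k**2 + 6*k + 9, B=k**2 + 8*k + 16, C=1.
f must satisfy (k**2 + 6*k + 9)·f(k+1) − (k**2 + 6*k + 9)·f(k) = 1.
deg f ≤ 0 (via 2,2,0).
Write f(k) = c0. Then LHS − RHS = -1, requiring -1 = 0: contradictory. No certificate.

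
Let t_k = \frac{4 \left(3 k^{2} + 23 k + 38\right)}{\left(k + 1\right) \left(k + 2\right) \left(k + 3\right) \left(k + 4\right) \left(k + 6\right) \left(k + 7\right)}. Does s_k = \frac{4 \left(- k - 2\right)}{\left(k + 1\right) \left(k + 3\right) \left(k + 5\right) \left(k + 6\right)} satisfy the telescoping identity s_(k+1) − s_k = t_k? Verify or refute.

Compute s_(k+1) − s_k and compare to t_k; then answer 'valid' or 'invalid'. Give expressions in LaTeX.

Invalid: residual \frac{12 \left(- 4 k^{2} - 27 k - 41\right)}{k^{7} + 28 k^{6} + 322 k^{5} + 1960 k^{4} + 6769 k^{3} + 13132 k^{2} + 13068 k + 5040} ≠ 0.

s_(k+1) = 4*(-k - 3)/((k + 2)*(k + 4)*(k + 6)*(k + 7))
s_(k+1) − s_k = 4*(3*k**3 + 26*k**2 + 72*k + 67)/(k**7 + 28*k**6 + 322*k**5 + 1960*k**4 + 6769*k**3 + 13132*k**2 + 13068*k + 5040)
(s_(k+1) − s_k) − t_k = 12*(-4*k**2 - 27*k - 41)/(k**7 + 28*k**6 + 322*k**5 + 1960*k**4 + 6769*k**3 + 13132*k**2 + 13068*k + 5040)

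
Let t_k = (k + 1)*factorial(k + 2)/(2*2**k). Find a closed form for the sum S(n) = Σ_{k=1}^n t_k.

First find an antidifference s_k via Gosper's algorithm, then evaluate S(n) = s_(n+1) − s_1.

S(n) = -3 + factorial(n + 3)/(2*2**n)

r(k) = (k + 2)*(k + 3)/(2*(k + 1)) after simplifying.
Take A(k)=k/2 + 3/2, B(k)=1, C(k)=k + 1.
Set up (k/2 + 3/2)·f(k+1) − (1)·f(k) − (k + 1) = 0.
deg f ≤ 0 (via 1,0,1).
Solving with deg f ≤ 0: f(k) = 2.
Then R = B(k−1)f/C = 2/(k + 1), so s_k = R(k)·t_k = factorial(k + 2)/2**k.
Δs = (k + 1)*factorial(k + 2)/(2*2**k), as required.
s_(n+1) = 2**(-n - 1)*factorial(n + 3) and s_(1) = 3, so S(n) = -3 + factorial(n + 3)/(2*2**n).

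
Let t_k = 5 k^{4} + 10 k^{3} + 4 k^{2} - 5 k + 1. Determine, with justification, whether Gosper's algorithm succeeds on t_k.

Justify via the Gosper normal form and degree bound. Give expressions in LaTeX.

Yes. s_k = k \left(k^{4} - 2 k^{2} - 2 k + 4\right).

r(k) = (5*k**4 + 30*k**3 + 64*k**2 + 53*k + 15)/(5*k**4 + 10*k**3 + 4*k**2 - 5*k + 1) after simplifying.
Normal form (A,B,C) = (1, 1, k**4 + 2*k**3 + 4*k**2/5 - k + 1/5).
Solve (1)·f(k+1) − (1)·f(k) = k**4 + 2*k**3 + 4*k**2/5 - k + 1/5.
Bound: deg f ≤ 5.
A polynomial solution: f(k) = k*(k**4 - 2*k**2 - 2*k + 4)/5.
Then R = B(k−1)f/C = k*(k**4 - 2*k**2 - 2*k + 4)/(5*k**4 + 10*k**3 + 4*k**2 - 5*k + 1), so s_k = R(k)·t_k = k*(k**4 - 2*k**2 - 2*k + 4).
Check: Δs_k = 5*k**4 + 10*k**3 + 4*k**2 - 5*k + 1. ✓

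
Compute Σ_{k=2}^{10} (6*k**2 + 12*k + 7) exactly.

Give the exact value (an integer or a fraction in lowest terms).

r(k) = (6*k**2 + 24*k + 25)/(6*k**2 + 12*k + 7) after simplifying.
A = 1, B = 1, C = k**2 + 2*k + 7/6.
f must satisfy (1)·f(k+1) − (1)·f(k) = k**2 + 2*k + 7/6.
Degrees (0,0,2) ⇒ d ≤ 3.
Solve for f: f(k) = k*(2*k**2 + 3*k + 2)/6 (degree 3 ≤ 3).
Certificate R = B(k−1)f/C = k*(2*k**2 + 3*k + 2)/(6*k**2 + 12*k + 7) gives s_k = k*(2*k**2 + 3*k + 2).
Verify: 6*k**2 + 12*k + 7 matches t_k.
Evaluate s at k=11 and k=2: 3047 and 32; difference 3015.

Σ = 3015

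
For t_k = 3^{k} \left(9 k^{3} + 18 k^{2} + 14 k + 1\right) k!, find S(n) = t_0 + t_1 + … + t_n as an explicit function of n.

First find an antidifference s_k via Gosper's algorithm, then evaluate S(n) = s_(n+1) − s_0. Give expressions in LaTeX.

r(k) = 3*(9*k**4 + 54*k**3 + 122*k**2 + 119*k + 42)/(9*k**3 + 18*k**2 + 14*k + 1) after simplifying.
Take A(k)=3*k + 3, B(k)=1, C(k)=k**3 + 2*k**2 + 14*k/9 + 1/9.
f must satisfy (3*k + 3)·f(k+1) − (1)·f(k) = k**3 + 2*k**2 + 14*k/9 + 1/9.
d = 2 from the (1,0,3) case.
A polynomial solution: f(k) = (k - 1)*(3*k + 1)/9.
Get s_k = R·t_k = 3**k*(k - 1)*(3*k + 1)*factorial(k) with R(k) = B(k−1)f(k)/C(k) = (k - 1)*(3*k + 1)/(9*k**3 + 18*k**2 + 14*k + 1).
s_(k+1) − s_k = 3**k*(9*k**3 + 18*k**2 + 14*k + 1)*factorial(k) = t_k.
Σ_(k=0)^n t_k = s_(n+1) − s_(0) = (3**(n + 1)*n*(3*n + 4)*factorial(n + 1)) − (-1), i.e. 9*3**n*n**3*factorial(n) + 21*3**n*n**2*factorial(n) + 12*3**n*n*factorial(n) + 1.

S(n) = 9 \cdot 3^{n} n^{3} n! + 21 \cdot 3^{n} n^{2} n! + 12 \cdot 3^{n} n n! + 1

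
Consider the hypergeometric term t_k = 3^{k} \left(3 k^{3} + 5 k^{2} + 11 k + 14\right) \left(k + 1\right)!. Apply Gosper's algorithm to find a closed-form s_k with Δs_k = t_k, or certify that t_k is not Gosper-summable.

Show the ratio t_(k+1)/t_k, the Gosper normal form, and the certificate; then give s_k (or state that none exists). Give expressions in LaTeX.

s_k = 3^{k} \left(k^{2} - 2 k + 4\right) \left(k + 1\right)!

Ratio r(k) = 3*(3*k**4 + 20*k**3 + 58*k**2 + 93*k + 66)/(3*k**3 + 5*k**2 + 11*k + 14).
Normal form (A,B,C) = (3*k + 6, 1, k**3 + 5*k**2/3 + 11*k/3 + 14/3).
Solve (3*k + 6)·f(k+1) − (1)·f(k) = k**3 + 5*k**2/3 + 11*k/3 + 14/3.
d = 2 from the (1,0,3) case.
Solving with deg f ≤ 2: f(k) = (k**2 - 2*k + 4)/3.
R(k) = B(k−1)·f(k)/C(k) = (k**2 - 2*k + 4)/(3*k**3 + 5*k**2 + 11*k + 14); s_k = R·t_k = 3**k*(k**2 - 2*k + 4)*factorial(k + 1).
s_(k+1) − s_k = 3**k*(3*k**3 + 5*k**2 + 11*k + 14)*factorial(k + 1) = t_k.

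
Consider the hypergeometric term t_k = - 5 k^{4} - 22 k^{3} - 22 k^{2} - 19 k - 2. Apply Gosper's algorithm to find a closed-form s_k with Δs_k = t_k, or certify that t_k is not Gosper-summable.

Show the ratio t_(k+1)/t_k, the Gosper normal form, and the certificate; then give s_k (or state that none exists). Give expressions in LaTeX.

s_k = k \left(- k^{4} - 3 k^{3} + 2 k^{2} - 4 k + 4\right)

Step 1: r(k) = (5*k**4 + 42*k**3 + 118*k**2 + 149*k + 70)/(5*k**4 + 22*k**3 + 22*k**2 + 19*k + 2).
Gosper form: A/B · C(k+1)/C(k) with A=1, B=1, C=k**4 + 22*k**3/5 + 22*k**2/5 + 19*k/5 + 2/5.
Need (1)·f(k+1) − (1)·f(k) = k**4 + 22*k**3/5 + 22*k**2/5 + 19*k/5 + 2/5.
Bound: deg f ≤ 5.
Coefficient equations give f(k) = k*(k**4 + 3*k**3 - 2*k**2 + 4*k - 4)/5.
Certificate R = B(k−1)f/C = k*(k**4 + 3*k**3 - 2*k**2 + 4*k - 4)/(5*k**4 + 22*k**3 + 22*k**2 + 19*k + 2) gives s_k = k*(-k**4 - 3*k**3 + 2*k**2 - 4*k + 4).
s_(k+1) − s_k = -5*k**4 - 22*k**3 - 22*k**2 - 19*k - 2 = t_k.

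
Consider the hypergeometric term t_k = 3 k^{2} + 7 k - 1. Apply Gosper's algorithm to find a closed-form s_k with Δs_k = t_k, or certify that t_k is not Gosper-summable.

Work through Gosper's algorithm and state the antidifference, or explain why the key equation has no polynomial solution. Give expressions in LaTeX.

s_k = k \left(k^{2} + 2 k - 4\right)

Step 1: r(k) = (3*k**2 + 13*k + 9)/(3*k**2 + 7*k - 1).
Normal form (A,B,C) = (1, 1, k**2 + 7*k/3 - 1/3).
Solve (1)·f(k+1) − (1)·f(k) = k**2 + 7*k/3 - 1/3.
deg f ≤ 3 (via 0,0,2).
Coefficient equations give f(k) = k*(k**2 + 2*k - 4)/3.
R(k) = B(k−1)·f(k)/C(k) = k*(k**2 + 2*k - 4)/(3*k**2 + 7*k - 1); s_k = R·t_k = k*(k**2 + 2*k - 4).
s_(k+1) − s_k = 3*k**2 + 7*k - 1 = t_k.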